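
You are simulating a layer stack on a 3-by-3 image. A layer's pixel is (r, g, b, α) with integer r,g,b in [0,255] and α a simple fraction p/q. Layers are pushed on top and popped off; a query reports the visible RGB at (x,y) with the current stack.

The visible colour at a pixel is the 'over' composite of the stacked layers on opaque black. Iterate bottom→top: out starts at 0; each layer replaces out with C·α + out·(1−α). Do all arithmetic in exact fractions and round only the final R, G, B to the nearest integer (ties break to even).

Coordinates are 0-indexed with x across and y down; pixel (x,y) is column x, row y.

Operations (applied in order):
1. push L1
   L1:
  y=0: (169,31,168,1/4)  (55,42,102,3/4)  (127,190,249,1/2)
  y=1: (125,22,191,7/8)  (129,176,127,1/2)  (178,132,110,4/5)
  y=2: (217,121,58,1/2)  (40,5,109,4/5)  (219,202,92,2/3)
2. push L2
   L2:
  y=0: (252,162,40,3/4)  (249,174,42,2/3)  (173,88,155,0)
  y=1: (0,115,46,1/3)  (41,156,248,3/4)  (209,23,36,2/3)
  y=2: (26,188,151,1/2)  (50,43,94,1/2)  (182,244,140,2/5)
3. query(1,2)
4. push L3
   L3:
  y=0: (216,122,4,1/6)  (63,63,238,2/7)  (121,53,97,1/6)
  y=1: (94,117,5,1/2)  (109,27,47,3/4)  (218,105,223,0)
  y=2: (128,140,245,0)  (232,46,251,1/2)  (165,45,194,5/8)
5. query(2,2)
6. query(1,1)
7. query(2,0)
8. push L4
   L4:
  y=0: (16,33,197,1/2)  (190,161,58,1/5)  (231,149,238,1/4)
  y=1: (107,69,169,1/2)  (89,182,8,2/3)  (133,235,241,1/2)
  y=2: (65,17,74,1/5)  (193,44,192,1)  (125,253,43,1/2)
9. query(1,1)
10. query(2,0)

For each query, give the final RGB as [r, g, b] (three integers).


query (1,2) [L1,L2] — begin 0,0,0
+L1 (α=4/5) → [32, 4, 436/5]
+L2 (α=1/2) → [41, 47/2, 453/5]
rounded: [41, 24, 91]

at x=2,y=2 over L1,L2,L3:
after L1 α=2/3: [146, 404/3, 184/3]
after L2 α=2/5: [802/5, 892/5, 464/5]
after L3 α=5/8: [6531/40, 3801/40, 3121/20]
= [163, 95, 156]

(1,1) stack=L1,L2,L3; from [0,0,0]:
L1 α=1/2: [129/2, 88, 127/2]
L2 α=3/4: [375/8, 139, 1615/8]
L3 α=3/4: [2991/32, 55, 2743/32]
rounded: [93, 55, 86]

query (2,0) [L1,L2,L3] — begin 0,0,0
+L1 (α=1/2) → [127/2, 95, 249/2]
+L2 (α=0) → [127/2, 95, 249/2]
+L3 (α=1/6) → [877/12, 88, 1439/12]
→ [73, 88, 120]

(1,1) stack=L1,L2,L3,L4; from [0,0,0]:
L1 α=1/2: [129/2, 88, 127/2]
L2 α=3/4: [375/8, 139, 1615/8]
L3 α=3/4: [2991/32, 55, 2743/32]
L4 α=2/3: [8687/96, 419/3, 1085/32]
→ [90, 140, 34]

(2,0) stack=L1,L2,L3,L4; from [0,0,0]:
L1 α=1/2: [127/2, 95, 249/2]
L2 α=0: [127/2, 95, 249/2]
L3 α=1/6: [877/12, 88, 1439/12]
L4 α=1/4: [1801/16, 413/4, 2391/16]
rounded: [113, 103, 149]


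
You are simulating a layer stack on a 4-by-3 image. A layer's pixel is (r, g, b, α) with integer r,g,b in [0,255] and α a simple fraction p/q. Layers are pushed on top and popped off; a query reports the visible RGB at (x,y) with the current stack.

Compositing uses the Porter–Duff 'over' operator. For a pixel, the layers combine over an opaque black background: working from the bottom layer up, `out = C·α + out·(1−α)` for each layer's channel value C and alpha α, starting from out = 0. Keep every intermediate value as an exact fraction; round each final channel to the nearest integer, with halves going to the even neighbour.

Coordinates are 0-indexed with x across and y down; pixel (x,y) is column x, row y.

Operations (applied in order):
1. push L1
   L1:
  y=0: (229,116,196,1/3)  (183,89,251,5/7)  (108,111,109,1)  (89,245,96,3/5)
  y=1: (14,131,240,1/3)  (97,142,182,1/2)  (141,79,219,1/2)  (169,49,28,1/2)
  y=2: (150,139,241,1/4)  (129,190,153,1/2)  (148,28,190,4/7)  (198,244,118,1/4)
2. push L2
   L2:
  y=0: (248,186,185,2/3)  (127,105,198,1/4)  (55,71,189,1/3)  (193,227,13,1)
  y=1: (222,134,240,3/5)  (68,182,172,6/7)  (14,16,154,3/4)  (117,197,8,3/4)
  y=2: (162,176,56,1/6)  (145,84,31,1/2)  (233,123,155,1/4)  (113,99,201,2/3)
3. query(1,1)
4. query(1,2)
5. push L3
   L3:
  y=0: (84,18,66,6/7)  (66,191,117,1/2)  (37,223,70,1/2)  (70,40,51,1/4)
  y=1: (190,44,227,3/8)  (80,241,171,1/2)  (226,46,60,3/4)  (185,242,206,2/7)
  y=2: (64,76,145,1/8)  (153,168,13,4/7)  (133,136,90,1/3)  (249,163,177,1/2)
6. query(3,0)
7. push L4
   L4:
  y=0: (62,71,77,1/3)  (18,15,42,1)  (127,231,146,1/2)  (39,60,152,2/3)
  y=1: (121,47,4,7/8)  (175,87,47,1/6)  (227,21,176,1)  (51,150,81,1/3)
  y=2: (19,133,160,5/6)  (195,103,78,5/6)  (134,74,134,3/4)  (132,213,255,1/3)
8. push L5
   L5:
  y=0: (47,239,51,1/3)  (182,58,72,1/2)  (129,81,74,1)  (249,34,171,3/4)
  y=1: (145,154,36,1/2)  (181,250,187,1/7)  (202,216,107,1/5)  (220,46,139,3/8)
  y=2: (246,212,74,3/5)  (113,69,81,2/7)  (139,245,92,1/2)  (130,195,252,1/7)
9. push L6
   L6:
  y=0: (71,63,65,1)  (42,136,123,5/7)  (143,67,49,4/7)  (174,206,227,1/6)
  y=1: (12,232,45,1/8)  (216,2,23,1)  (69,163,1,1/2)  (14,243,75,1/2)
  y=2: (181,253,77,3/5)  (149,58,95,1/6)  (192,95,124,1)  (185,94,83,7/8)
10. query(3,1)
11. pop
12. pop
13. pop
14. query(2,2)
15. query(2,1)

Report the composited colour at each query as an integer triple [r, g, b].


(1,1) stack=L1,L2; from [0,0,0]:
L1 α=1/2: [97/2, 71, 91]
L2 α=6/7: [913/14, 1163/7, 1123/7]
= [65, 166, 160]

(1,2) stack=L1,L2; from [0,0,0]:
L1 α=1/2: [129/2, 95, 153/2]
L2 α=1/2: [419/4, 179/2, 215/4]
rounded: [105, 90, 54]

at x=3,y=0 over L1,L2,L3:
L1 α=3/5: [267/5, 147, 288/5]
L2 α=1: [193, 227, 13]
L3 α=1/4: [649/4, 721/4, 45/2]
→ [162, 180, 22]

at x=3,y=1 over L1,L2,L3,L4,L5,L6:
L1 α=1/2: [169/2, 49/2, 14]
L2 α=3/4: [871/8, 1231/8, 19/2]
L3 α=2/7: [1045/8, 10027/56, 919/14]
L4 α=1/3: [1249/12, 14227/84, 1486/21]
L5 α=3/8: [14165/96, 82727/672, 16187/168]
L6 α=1/2: [15509/192, 246023/1344, 28787/336]
→ [81, 183, 86]

query (2,2) [L1,L2,L3] — begin 0,0,0
after L1 α=4/7: [592/7, 16, 760/7]
after L2 α=1/4: [3407/28, 171/4, 3365/28]
after L3 α=1/3: [5269/42, 443/6, 4625/42]
rounded: [125, 74, 110]

(2,1) stack=L1,L2,L3; from [0,0,0]:
after L1 α=1/2: [141/2, 79/2, 219/2]
after L2 α=3/4: [225/8, 175/8, 1143/8]
after L3 α=3/4: [5649/32, 1279/32, 2583/32]
→ [177, 40, 81]


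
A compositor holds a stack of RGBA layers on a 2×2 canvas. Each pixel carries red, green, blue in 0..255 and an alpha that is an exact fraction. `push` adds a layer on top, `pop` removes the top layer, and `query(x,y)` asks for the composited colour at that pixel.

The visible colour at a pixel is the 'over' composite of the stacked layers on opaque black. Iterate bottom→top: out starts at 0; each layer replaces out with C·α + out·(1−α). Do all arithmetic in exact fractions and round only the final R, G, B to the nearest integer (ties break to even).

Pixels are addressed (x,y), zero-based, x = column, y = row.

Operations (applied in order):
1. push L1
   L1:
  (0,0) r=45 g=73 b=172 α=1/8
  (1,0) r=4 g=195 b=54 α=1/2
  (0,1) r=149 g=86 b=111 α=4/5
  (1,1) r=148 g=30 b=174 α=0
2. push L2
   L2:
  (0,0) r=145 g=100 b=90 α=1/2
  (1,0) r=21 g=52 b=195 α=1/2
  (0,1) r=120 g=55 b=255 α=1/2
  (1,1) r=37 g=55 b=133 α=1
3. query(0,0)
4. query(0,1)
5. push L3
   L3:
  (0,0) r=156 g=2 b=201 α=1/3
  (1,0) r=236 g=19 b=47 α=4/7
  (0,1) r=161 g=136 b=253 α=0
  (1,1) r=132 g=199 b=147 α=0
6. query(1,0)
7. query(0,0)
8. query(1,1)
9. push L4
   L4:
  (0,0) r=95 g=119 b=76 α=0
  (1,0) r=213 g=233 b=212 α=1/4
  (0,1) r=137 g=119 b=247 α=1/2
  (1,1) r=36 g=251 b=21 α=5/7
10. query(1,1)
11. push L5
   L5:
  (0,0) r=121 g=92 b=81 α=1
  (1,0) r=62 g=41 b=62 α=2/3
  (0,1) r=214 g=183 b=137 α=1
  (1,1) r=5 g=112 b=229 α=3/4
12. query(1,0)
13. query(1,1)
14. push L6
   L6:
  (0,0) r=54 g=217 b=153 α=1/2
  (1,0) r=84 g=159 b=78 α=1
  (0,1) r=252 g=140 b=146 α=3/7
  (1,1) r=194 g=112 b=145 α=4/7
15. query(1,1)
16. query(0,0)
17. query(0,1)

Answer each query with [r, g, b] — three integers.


(0,0) stack=L1,L2; from [0,0,0]:
L1 α=1/8: [45/8, 73/8, 43/2]
L2 α=1/2: [1205/16, 873/16, 223/4]
rounded: [75, 55, 56]

query (0,1) [L1,L2] — begin 0,0,0
L1 α=4/5: [596/5, 344/5, 444/5]
L2 α=1/2: [598/5, 619/10, 1719/10]
= [120, 62, 172]

(1,0) stack=L1,L2,L3; from [0,0,0]:
L1 α=1/2: [2, 195/2, 27]
L2 α=1/2: [23/2, 299/4, 111]
L3 α=4/7: [1957/14, 1201/28, 521/7]
→ [140, 43, 74]

at x=0,y=0 over L1,L2,L3:
+L1 (α=1/8) → [45/8, 73/8, 43/2]
+L2 (α=1/2) → [1205/16, 873/16, 223/4]
+L3 (α=1/3) → [2453/24, 889/24, 625/6]
= [102, 37, 104]

at x=1,y=1 over L1,L2,L3:
+L1 (α=0) → [0, 0, 0]
+L2 (α=1) → [37, 55, 133]
+L3 (α=0) → [37, 55, 133]
= [37, 55, 133]

query (1,1) [L1,L2,L3,L4] — begin 0,0,0
+L1 (α=0) → [0, 0, 0]
+L2 (α=1) → [37, 55, 133]
+L3 (α=0) → [37, 55, 133]
+L4 (α=5/7) → [254/7, 195, 53]
rounded: [36, 195, 53]

at x=1,y=0 over L1,L2,L3,L4,L5:
after L1 α=1/2: [2, 195/2, 27]
after L2 α=1/2: [23/2, 299/4, 111]
after L3 α=4/7: [1957/14, 1201/28, 521/7]
after L4 α=1/4: [8853/56, 10127/112, 3047/28]
after L5 α=2/3: [15797/168, 6437/112, 2173/28]
→ [94, 57, 78]

at x=1,y=1 over L1,L2,L3,L4,L5:
+L1 (α=0) → [0, 0, 0]
+L2 (α=1) → [37, 55, 133]
+L3 (α=0) → [37, 55, 133]
+L4 (α=5/7) → [254/7, 195, 53]
+L5 (α=3/4) → [359/28, 531/4, 185]
→ [13, 133, 185]

(1,1) stack=L1,L2,L3,L4,L5,L6; from [0,0,0]:
L1 α=0: [0, 0, 0]
L2 α=1: [37, 55, 133]
L3 α=0: [37, 55, 133]
L4 α=5/7: [254/7, 195, 53]
L5 α=3/4: [359/28, 531/4, 185]
L6 α=4/7: [22805/196, 3385/28, 1135/7]
→ [116, 121, 162]

query (0,0) [L1,L2,L3,L4,L5,L6] — begin 0,0,0
+L1 (α=1/8) → [45/8, 73/8, 43/2]
+L2 (α=1/2) → [1205/16, 873/16, 223/4]
+L3 (α=1/3) → [2453/24, 889/24, 625/6]
+L4 (α=0) → [2453/24, 889/24, 625/6]
+L5 (α=1) → [121, 92, 81]
+L6 (α=1/2) → [175/2, 309/2, 117]
→ [88, 154, 117]

(0,1) stack=L1,L2,L3,L4,L5,L6; from [0,0,0]:
after L1 α=4/5: [596/5, 344/5, 444/5]
after L2 α=1/2: [598/5, 619/10, 1719/10]
after L3 α=0: [598/5, 619/10, 1719/10]
after L4 α=1/2: [1283/10, 1809/20, 4189/20]
after L5 α=1: [214, 183, 137]
after L6 α=3/7: [1612/7, 1152/7, 986/7]
rounded: [230, 165, 141]


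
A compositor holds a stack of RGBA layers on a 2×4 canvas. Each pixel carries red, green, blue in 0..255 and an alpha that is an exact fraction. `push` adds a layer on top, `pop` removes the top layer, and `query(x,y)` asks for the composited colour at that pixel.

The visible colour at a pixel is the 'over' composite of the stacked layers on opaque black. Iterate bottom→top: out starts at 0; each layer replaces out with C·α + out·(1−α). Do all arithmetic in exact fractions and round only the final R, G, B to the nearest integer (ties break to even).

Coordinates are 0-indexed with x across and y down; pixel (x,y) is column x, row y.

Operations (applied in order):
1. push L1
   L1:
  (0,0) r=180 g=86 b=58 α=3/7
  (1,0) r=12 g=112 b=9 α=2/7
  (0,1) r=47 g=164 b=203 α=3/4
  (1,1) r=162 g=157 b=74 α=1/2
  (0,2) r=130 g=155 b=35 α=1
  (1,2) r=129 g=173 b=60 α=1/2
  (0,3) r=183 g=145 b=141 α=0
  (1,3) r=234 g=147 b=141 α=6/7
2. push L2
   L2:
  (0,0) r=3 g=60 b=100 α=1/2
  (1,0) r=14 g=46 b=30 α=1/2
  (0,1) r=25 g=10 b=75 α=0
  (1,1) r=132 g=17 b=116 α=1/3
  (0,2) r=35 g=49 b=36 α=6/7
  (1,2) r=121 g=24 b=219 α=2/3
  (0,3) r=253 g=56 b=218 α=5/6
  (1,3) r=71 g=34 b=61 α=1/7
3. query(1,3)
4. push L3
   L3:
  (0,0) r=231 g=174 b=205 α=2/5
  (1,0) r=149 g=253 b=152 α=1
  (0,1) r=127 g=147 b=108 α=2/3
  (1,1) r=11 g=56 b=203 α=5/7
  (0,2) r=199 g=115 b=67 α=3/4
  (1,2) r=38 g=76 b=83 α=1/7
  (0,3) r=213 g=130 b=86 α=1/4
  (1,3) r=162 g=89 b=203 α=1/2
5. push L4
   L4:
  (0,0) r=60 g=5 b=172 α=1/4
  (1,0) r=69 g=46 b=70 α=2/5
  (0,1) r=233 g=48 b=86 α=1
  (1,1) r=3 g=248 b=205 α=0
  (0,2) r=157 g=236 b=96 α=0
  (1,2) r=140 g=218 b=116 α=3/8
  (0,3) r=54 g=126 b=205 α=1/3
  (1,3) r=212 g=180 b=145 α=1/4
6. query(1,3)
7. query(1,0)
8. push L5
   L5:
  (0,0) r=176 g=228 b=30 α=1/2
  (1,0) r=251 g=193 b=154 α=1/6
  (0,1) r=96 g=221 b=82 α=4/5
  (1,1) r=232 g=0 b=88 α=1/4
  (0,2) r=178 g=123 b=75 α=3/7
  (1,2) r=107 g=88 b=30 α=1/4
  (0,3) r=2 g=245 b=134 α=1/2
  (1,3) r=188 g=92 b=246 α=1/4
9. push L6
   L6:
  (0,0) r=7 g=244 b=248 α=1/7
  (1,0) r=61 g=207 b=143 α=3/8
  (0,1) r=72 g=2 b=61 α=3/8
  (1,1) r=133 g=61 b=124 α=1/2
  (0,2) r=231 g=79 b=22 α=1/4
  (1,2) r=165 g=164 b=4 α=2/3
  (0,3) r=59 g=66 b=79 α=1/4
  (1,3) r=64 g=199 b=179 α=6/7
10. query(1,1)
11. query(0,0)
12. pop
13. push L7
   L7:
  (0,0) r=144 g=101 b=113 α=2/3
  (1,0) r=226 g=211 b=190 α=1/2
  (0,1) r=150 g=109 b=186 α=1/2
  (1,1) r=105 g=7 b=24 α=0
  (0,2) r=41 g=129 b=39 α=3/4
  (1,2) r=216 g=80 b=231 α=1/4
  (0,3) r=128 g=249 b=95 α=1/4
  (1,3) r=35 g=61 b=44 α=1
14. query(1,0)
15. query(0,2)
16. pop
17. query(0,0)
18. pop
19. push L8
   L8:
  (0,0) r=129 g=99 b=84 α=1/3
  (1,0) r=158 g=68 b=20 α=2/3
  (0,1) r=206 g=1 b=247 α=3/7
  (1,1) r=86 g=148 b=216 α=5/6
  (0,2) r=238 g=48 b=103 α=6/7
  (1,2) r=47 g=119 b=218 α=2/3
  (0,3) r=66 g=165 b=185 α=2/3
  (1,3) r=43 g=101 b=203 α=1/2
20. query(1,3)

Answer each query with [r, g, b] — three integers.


query (1,3) [L1,L2] — begin 0,0,0
after L1 α=6/7: [1404/7, 126, 846/7]
after L2 α=1/7: [8921/49, 790/7, 5503/49]
rounded: [182, 113, 112]

(1,3) stack=L1,L2,L3,L4; from [0,0,0]:
after L1 α=6/7: [1404/7, 126, 846/7]
after L2 α=1/7: [8921/49, 790/7, 5503/49]
after L3 α=1/2: [16859/98, 1413/14, 7725/49]
after L4 α=1/4: [71353/392, 6759/56, 7570/49]
= [182, 121, 154]

(1,0) stack=L1,L2,L3,L4; from [0,0,0]:
+L1 (α=2/7) → [24/7, 32, 18/7]
+L2 (α=1/2) → [61/7, 39, 114/7]
+L3 (α=1) → [149, 253, 152]
+L4 (α=2/5) → [117, 851/5, 596/5]
= [117, 170, 119]

(1,1) stack=L1,L2,L3,L4,L5,L6; from [0,0,0]:
L1 α=1/2: [81, 157/2, 37]
L2 α=1/3: [98, 58, 190/3]
L3 α=5/7: [251/7, 396/7, 3425/21]
L4 α=0: [251/7, 396/7, 3425/21]
L5 α=1/4: [2377/28, 297/7, 4041/28]
L6 α=1/2: [6101/56, 362/7, 7513/56]
= [109, 52, 134]

at x=0,y=0 over L1,L2,L3,L4,L5,L6:
+L1 (α=3/7) → [540/7, 258/7, 174/7]
+L2 (α=1/2) → [561/14, 339/7, 437/7]
+L3 (α=2/5) → [8151/70, 3453/35, 4181/35]
+L4 (α=1/4) → [28653/280, 5267/70, 18563/140]
+L5 (α=1/2) → [77933/560, 21227/140, 22763/280]
+L6 (α=1/7) → [235759/1960, 80761/490, 103009/980]
rounded: [120, 165, 105]

at x=1,y=0 over L1,L2,L3,L4,L5,L7:
L1 α=2/7: [24/7, 32, 18/7]
L2 α=1/2: [61/7, 39, 114/7]
L3 α=1: [149, 253, 152]
L4 α=2/5: [117, 851/5, 596/5]
L5 α=1/6: [418/3, 174, 125]
L7 α=1/2: [548/3, 385/2, 315/2]
→ [183, 192, 158]

at x=0,y=2 over L1,L2,L3,L4,L5,L7:
after L1 α=1: [130, 155, 35]
after L2 α=6/7: [340/7, 449/7, 251/7]
after L3 α=3/4: [4519/28, 716/7, 829/14]
after L4 α=0: [4519/28, 716/7, 829/14]
after L5 α=3/7: [8257/49, 5447/49, 3233/49]
after L7 α=3/4: [3571/49, 12205/98, 4483/98]
= [73, 125, 46]

(0,0) stack=L1,L2,L3,L4,L5; from [0,0,0]:
after L1 α=3/7: [540/7, 258/7, 174/7]
after L2 α=1/2: [561/14, 339/7, 437/7]
after L3 α=2/5: [8151/70, 3453/35, 4181/35]
after L4 α=1/4: [28653/280, 5267/70, 18563/140]
after L5 α=1/2: [77933/560, 21227/140, 22763/280]
= [139, 152, 81]

at x=1,y=3 over L1,L2,L3,L4,L8:
L1 α=6/7: [1404/7, 126, 846/7]
L2 α=1/7: [8921/49, 790/7, 5503/49]
L3 α=1/2: [16859/98, 1413/14, 7725/49]
L4 α=1/4: [71353/392, 6759/56, 7570/49]
L8 α=1/2: [88209/784, 12415/112, 17517/98]
= [113, 111, 179]


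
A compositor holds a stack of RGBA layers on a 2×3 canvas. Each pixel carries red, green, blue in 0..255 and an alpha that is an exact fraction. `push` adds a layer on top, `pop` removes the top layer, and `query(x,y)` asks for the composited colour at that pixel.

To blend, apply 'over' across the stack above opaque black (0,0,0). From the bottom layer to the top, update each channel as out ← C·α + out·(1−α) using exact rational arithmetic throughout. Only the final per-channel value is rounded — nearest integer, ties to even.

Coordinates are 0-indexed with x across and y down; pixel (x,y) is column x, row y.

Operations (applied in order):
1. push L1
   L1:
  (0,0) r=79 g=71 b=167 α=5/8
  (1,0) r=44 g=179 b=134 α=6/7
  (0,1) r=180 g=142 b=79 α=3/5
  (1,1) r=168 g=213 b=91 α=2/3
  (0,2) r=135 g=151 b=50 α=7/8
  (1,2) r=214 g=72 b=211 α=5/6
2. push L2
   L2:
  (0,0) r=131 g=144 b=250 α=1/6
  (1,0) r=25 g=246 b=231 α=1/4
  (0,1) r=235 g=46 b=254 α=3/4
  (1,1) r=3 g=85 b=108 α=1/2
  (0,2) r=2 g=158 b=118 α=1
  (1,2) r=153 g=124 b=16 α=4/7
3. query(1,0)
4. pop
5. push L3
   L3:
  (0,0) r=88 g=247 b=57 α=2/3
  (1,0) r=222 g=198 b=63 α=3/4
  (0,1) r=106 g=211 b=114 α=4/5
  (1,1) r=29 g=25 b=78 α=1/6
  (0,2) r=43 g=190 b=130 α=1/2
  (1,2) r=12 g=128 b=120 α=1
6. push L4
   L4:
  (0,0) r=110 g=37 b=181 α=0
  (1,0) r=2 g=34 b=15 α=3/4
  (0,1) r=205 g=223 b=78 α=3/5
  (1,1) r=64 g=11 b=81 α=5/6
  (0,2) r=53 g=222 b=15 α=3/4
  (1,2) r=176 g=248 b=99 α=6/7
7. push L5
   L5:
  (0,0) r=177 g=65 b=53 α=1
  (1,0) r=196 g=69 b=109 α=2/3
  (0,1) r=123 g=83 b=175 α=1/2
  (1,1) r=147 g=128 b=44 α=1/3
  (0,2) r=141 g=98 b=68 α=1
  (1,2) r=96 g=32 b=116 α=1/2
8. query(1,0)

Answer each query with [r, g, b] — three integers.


(1,0) stack=L1,L2; from [0,0,0]:
L1 α=6/7: [264/7, 1074/7, 804/7]
L2 α=1/4: [967/28, 1236/7, 4029/28]
rounded: [35, 177, 144]

query (1,0) [L1,L3,L4,L5] — begin 0,0,0
after L1 α=6/7: [264/7, 1074/7, 804/7]
after L3 α=3/4: [2463/14, 1308/7, 2127/28]
after L4 α=3/4: [2547/56, 1011/14, 3387/112]
after L5 α=2/3: [24499/168, 981/14, 27803/336]
→ [146, 70, 83]


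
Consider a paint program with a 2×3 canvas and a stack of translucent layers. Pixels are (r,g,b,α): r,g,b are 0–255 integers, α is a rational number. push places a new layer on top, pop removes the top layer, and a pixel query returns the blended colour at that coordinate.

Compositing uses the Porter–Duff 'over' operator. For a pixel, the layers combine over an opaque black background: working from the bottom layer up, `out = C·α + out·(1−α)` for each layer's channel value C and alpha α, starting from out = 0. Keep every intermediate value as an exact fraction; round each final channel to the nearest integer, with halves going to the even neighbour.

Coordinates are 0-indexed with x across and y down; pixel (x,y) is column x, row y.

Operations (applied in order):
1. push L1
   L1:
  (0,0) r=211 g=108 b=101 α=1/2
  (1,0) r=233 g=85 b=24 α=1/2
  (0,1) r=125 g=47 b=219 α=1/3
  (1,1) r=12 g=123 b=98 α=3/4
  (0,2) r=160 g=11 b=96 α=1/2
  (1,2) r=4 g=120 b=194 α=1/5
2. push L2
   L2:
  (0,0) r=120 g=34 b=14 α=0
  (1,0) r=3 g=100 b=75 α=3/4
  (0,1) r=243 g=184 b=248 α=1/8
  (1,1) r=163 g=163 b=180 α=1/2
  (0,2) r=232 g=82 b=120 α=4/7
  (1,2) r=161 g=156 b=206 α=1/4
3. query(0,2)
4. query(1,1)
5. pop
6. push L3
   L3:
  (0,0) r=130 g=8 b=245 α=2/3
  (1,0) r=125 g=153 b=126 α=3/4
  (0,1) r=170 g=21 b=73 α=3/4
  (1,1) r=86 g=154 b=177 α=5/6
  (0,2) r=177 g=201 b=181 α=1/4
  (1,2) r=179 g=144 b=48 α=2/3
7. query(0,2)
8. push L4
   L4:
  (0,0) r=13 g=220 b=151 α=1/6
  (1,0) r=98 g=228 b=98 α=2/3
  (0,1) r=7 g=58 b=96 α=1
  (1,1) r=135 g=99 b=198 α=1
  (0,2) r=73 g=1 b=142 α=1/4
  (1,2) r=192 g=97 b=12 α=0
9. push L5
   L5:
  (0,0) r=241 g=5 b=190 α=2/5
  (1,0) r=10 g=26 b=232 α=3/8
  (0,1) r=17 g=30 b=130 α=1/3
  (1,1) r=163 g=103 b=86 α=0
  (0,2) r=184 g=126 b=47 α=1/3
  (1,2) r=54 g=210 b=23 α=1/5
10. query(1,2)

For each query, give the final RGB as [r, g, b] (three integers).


query (0,2) [L1,L2] — begin 0,0,0
L1 α=1/2: [80, 11/2, 48]
L2 α=4/7: [1168/7, 689/14, 624/7]
= [167, 49, 89]

query (1,1) [L1,L2] — begin 0,0,0
L1 α=3/4: [9, 369/4, 147/2]
L2 α=1/2: [86, 1021/8, 507/4]
= [86, 128, 127]

query (0,2) [L1,L3] — begin 0,0,0
+L1 (α=1/2) → [80, 11/2, 48]
+L3 (α=1/4) → [417/4, 435/8, 325/4]
rounded: [104, 54, 81]

query (1,2) [L1,L3,L4,L5] — begin 0,0,0
L1 α=1/5: [4/5, 24, 194/5]
L3 α=2/3: [598/5, 104, 674/15]
L4 α=0: [598/5, 104, 674/15]
L5 α=1/5: [2662/25, 626/5, 3041/75]
= [106, 125, 41]


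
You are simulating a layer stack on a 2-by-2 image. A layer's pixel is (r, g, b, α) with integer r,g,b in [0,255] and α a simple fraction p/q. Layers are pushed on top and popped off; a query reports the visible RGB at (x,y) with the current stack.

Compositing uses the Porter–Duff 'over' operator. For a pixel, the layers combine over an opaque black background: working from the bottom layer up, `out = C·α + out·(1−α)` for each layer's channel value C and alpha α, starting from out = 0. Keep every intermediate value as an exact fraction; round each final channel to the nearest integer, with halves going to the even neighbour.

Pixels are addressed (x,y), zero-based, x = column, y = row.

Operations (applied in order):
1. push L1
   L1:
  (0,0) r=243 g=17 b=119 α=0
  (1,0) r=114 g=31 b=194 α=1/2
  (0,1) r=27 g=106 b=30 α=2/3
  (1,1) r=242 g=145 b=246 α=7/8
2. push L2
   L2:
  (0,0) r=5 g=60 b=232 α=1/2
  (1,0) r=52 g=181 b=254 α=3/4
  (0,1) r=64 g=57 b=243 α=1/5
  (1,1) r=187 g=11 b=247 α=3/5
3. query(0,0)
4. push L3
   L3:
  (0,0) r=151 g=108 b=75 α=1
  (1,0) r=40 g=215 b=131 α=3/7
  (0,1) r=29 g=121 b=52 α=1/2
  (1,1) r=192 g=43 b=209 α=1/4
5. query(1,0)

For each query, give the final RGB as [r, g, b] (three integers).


query (0,0) [L1,L2] — begin 0,0,0
L1 α=0: [0, 0, 0]
L2 α=1/2: [5/2, 30, 116]
rounded: [2, 30, 116]

query (1,0) [L1,L2,L3] — begin 0,0,0
L1 α=1/2: [57, 31/2, 97]
L2 α=3/4: [213/4, 1117/8, 859/4]
L3 α=3/7: [333/7, 2407/14, 1252/7]
= [48, 172, 179]


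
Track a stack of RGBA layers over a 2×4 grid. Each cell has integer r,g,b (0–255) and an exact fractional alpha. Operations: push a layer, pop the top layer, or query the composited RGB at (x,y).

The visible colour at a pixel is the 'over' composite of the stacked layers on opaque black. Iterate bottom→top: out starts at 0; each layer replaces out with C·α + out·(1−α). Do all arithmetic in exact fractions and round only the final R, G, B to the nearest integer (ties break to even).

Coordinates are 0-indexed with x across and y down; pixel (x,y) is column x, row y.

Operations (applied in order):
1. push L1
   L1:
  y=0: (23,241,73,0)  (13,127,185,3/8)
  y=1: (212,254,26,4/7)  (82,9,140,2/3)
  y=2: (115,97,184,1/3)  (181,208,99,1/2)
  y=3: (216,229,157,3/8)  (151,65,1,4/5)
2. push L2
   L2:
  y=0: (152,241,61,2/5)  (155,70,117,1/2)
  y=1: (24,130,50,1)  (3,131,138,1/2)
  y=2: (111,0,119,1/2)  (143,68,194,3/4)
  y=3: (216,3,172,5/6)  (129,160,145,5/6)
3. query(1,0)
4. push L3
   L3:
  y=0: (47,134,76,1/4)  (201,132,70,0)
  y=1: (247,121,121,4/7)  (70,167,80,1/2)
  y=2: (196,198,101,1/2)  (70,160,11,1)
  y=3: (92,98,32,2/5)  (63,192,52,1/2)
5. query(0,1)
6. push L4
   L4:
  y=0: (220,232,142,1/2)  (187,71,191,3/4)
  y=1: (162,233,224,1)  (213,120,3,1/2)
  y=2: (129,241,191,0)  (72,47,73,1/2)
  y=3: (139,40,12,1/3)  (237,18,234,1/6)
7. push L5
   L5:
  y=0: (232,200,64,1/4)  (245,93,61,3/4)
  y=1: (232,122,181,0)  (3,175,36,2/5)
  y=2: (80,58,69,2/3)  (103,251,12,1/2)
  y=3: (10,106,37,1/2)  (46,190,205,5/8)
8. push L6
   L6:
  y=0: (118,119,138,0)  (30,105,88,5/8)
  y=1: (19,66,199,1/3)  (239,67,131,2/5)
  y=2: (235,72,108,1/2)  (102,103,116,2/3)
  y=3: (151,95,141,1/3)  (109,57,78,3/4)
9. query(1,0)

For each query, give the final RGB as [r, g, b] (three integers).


query (1,0) [L1,L2] — begin 0,0,0
after L1 α=3/8: [39/8, 381/8, 555/8]
after L2 α=1/2: [1279/16, 941/16, 1491/16]
= [80, 59, 93]

at x=0,y=1 over L1,L2,L3:
+L1 (α=4/7) → [848/7, 1016/7, 104/7]
+L2 (α=1) → [24, 130, 50]
+L3 (α=4/7) → [1060/7, 874/7, 634/7]
→ [151, 125, 91]

at x=1,y=0 over L1,L2,L3,L4,L5,L6:
L1 α=3/8: [39/8, 381/8, 555/8]
L2 α=1/2: [1279/16, 941/16, 1491/16]
L3 α=0: [1279/16, 941/16, 1491/16]
L4 α=3/4: [10255/64, 4349/64, 10659/64]
L5 α=3/4: [57295/256, 22205/256, 22371/256]
L6 α=5/8: [210285/2048, 201015/2048, 179753/2048]
rounded: [103, 98, 88]


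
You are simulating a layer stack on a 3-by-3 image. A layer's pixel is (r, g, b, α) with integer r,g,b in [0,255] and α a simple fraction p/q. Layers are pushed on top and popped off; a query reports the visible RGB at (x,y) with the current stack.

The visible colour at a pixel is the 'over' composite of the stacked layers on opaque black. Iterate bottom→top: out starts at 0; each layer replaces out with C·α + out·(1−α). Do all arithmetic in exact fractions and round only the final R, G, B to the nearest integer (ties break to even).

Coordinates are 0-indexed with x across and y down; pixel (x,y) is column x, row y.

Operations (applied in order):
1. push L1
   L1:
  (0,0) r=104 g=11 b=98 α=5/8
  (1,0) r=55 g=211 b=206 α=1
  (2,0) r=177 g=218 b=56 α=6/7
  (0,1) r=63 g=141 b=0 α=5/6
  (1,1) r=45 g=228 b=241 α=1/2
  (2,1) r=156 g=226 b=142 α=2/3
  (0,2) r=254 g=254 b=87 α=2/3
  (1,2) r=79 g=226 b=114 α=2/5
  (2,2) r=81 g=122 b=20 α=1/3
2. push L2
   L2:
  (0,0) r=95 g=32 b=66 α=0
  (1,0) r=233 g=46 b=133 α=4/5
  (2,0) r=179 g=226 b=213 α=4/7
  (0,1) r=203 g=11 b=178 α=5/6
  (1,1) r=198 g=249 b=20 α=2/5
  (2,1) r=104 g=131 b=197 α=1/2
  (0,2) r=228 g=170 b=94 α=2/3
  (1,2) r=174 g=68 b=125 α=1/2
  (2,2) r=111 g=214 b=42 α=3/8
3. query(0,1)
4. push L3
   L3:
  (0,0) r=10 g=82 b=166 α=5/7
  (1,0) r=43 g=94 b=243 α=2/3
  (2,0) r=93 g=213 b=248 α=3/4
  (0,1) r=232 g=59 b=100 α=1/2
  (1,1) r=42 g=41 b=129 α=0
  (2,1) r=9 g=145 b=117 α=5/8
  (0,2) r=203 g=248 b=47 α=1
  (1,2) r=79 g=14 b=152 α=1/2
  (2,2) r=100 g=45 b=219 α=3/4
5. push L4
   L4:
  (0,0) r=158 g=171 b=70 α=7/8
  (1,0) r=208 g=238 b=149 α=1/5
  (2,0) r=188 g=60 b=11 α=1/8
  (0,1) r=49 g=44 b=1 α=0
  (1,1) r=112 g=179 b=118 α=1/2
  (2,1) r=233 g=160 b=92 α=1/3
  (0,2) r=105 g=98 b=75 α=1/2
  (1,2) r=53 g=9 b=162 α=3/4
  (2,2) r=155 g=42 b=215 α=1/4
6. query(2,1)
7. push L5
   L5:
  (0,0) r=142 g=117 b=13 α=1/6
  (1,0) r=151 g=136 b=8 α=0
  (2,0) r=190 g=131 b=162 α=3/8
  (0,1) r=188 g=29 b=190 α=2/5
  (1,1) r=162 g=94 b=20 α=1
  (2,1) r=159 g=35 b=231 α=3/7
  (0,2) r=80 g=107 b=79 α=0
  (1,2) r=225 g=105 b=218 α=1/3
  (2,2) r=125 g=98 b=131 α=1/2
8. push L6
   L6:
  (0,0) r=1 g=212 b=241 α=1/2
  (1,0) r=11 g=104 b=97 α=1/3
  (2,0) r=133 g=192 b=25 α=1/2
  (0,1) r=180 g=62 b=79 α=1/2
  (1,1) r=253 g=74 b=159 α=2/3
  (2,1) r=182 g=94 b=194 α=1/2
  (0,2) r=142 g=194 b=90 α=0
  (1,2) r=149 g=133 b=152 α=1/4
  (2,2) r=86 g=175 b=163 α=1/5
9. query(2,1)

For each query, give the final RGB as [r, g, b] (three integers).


(0,1) stack=L1,L2; from [0,0,0]:
+L1 (α=5/6) → [105/2, 235/2, 0]
+L2 (α=5/6) → [2135/12, 115/4, 445/3]
→ [178, 29, 148]

at x=2,y=1 over L1,L2,L3,L4:
L1 α=2/3: [104, 452/3, 284/3]
L2 α=1/2: [104, 845/6, 875/6]
L3 α=5/8: [357/8, 2295/16, 2045/16]
L4 α=1/3: [1289/12, 3575/24, 927/8]
→ [107, 149, 116]

at x=2,y=1 over L1,L2,L3,L4,L5,L6:
after L1 α=2/3: [104, 452/3, 284/3]
after L2 α=1/2: [104, 845/6, 875/6]
after L3 α=5/8: [357/8, 2295/16, 2045/16]
after L4 α=1/3: [1289/12, 3575/24, 927/8]
after L5 α=3/7: [2720/21, 4205/42, 2313/14]
after L6 α=1/2: [3271/21, 8153/84, 5029/28]
rounded: [156, 97, 180]


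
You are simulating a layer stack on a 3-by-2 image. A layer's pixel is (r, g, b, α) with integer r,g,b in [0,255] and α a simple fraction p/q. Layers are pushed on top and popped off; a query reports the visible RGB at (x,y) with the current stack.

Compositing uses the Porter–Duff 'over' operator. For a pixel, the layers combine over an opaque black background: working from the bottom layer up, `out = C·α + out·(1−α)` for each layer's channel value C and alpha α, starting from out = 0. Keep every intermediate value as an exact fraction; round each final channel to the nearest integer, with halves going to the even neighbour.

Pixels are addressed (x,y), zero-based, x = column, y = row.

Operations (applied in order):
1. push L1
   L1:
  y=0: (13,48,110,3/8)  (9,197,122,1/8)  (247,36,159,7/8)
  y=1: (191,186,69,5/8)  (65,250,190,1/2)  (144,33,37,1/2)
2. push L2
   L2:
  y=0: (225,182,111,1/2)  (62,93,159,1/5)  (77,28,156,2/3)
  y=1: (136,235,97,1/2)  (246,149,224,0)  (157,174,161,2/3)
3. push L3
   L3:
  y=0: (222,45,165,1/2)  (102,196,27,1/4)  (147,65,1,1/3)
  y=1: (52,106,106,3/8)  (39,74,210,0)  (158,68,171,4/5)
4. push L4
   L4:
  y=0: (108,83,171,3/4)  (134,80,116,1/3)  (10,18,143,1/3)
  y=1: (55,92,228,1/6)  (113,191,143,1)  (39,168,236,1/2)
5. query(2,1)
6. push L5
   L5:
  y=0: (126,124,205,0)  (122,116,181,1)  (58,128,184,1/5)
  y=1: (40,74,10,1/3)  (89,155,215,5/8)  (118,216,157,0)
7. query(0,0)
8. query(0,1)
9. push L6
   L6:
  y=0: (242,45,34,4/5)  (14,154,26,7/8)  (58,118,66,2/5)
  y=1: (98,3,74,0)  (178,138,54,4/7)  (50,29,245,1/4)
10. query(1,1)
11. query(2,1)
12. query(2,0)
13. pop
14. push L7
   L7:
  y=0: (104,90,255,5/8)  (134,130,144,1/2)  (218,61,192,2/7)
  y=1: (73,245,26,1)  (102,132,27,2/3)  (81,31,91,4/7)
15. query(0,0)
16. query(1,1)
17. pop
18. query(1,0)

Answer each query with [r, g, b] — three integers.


query (2,1) [L1,L2,L3,L4] — begin 0,0,0
L1 α=1/2: [72, 33/2, 37/2]
L2 α=2/3: [386/3, 243/2, 227/2]
L3 α=4/5: [2282/15, 787/10, 319/2]
L4 α=1/2: [2867/30, 2467/20, 791/4]
= [96, 123, 198]

query (0,0) [L1,L2,L3,L4,L5] — begin 0,0,0
after L1 α=3/8: [39/8, 18, 165/4]
after L2 α=1/2: [1839/16, 100, 609/8]
after L3 α=1/2: [5391/32, 145/2, 1929/16]
after L4 α=3/4: [15759/128, 643/8, 10137/64]
after L5 α=0: [15759/128, 643/8, 10137/64]
→ [123, 80, 158]

(0,1) stack=L1,L2,L3,L4,L5; from [0,0,0]:
after L1 α=5/8: [955/8, 465/4, 345/8]
after L2 α=1/2: [2043/16, 1405/8, 1121/16]
after L3 α=3/8: [12711/128, 9569/64, 10693/128]
after L4 α=1/6: [70595/768, 17911/128, 82649/768]
after L5 α=1/3: [85955/1152, 7549/64, 86489/1152]
rounded: [75, 118, 75]

at x=1,y=1 over L1,L2,L3,L4,L5,L6:
after L1 α=1/2: [65/2, 125, 95]
after L2 α=0: [65/2, 125, 95]
after L3 α=0: [65/2, 125, 95]
after L4 α=1: [113, 191, 143]
after L5 α=5/8: [98, 337/2, 188]
after L6 α=4/7: [1006/7, 2115/14, 780/7]
= [144, 151, 111]

at x=2,y=1 over L1,L2,L3,L4,L5,L6:
L1 α=1/2: [72, 33/2, 37/2]
L2 α=2/3: [386/3, 243/2, 227/2]
L3 α=4/5: [2282/15, 787/10, 319/2]
L4 α=1/2: [2867/30, 2467/20, 791/4]
L5 α=0: [2867/30, 2467/20, 791/4]
L6 α=1/4: [3367/40, 7981/80, 3353/16]
→ [84, 100, 210]

query (2,0) [L1,L2,L3,L4,L5,L6] — begin 0,0,0
after L1 α=7/8: [1729/8, 63/2, 1113/8]
after L2 α=2/3: [987/8, 175/6, 1203/8]
after L3 α=1/3: [525/4, 370/9, 1207/12]
after L4 α=1/3: [545/6, 902/27, 2065/18]
after L5 α=1/5: [1264/15, 7064/135, 5786/45]
after L6 α=2/5: [1844/25, 17684/225, 7766/75]
= [74, 79, 104]

query (0,0) [L1,L2,L3,L4,L5,L7] — begin 0,0,0
after L1 α=3/8: [39/8, 18, 165/4]
after L2 α=1/2: [1839/16, 100, 609/8]
after L3 α=1/2: [5391/32, 145/2, 1929/16]
after L4 α=3/4: [15759/128, 643/8, 10137/64]
after L5 α=0: [15759/128, 643/8, 10137/64]
after L7 α=5/8: [113837/1024, 5529/64, 112011/512]
= [111, 86, 219]

query (1,1) [L1,L2,L3,L4,L5,L7] — begin 0,0,0
L1 α=1/2: [65/2, 125, 95]
L2 α=0: [65/2, 125, 95]
L3 α=0: [65/2, 125, 95]
L4 α=1: [113, 191, 143]
L5 α=5/8: [98, 337/2, 188]
L7 α=2/3: [302/3, 865/6, 242/3]
→ [101, 144, 81]

at x=1,y=0 over L1,L2,L3,L4,L5:
L1 α=1/8: [9/8, 197/8, 61/4]
L2 α=1/5: [133/10, 383/10, 44]
L3 α=1/4: [1419/40, 3109/40, 159/4]
L4 α=1/3: [4099/60, 4709/60, 391/6]
L5 α=1: [122, 116, 181]
→ [122, 116, 181]


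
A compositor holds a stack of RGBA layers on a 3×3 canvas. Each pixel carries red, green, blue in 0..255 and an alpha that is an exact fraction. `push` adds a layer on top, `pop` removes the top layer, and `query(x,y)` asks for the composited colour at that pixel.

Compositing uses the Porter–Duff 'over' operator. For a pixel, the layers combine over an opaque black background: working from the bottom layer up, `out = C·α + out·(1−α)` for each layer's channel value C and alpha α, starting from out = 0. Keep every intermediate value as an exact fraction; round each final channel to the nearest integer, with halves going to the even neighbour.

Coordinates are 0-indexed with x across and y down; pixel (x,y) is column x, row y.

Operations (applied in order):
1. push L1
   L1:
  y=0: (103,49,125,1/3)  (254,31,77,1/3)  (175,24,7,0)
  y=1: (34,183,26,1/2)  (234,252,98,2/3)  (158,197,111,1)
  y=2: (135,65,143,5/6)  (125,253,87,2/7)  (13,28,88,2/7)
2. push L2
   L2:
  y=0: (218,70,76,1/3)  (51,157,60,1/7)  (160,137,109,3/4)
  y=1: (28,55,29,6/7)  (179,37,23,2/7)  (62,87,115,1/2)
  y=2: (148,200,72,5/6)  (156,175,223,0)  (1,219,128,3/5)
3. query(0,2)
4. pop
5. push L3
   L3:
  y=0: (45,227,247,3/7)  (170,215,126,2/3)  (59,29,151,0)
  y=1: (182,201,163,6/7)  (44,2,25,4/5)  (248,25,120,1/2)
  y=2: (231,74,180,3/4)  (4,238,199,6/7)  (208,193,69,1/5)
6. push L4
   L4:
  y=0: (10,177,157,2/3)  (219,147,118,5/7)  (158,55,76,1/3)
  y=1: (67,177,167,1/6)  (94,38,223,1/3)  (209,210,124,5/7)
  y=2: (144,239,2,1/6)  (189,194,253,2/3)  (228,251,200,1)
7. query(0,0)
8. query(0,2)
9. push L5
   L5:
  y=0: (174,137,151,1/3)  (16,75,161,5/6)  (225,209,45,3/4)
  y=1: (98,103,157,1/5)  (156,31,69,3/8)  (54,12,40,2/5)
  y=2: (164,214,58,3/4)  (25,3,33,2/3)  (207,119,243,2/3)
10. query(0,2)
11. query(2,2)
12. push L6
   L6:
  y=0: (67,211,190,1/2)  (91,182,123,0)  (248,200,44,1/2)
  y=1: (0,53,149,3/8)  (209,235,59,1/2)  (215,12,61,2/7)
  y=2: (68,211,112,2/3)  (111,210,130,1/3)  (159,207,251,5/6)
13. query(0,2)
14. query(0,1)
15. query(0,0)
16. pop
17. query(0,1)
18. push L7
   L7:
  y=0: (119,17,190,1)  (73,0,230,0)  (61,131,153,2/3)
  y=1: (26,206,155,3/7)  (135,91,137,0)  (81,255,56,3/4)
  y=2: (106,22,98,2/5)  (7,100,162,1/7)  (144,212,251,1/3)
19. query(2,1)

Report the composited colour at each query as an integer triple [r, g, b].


at x=0,y=2 over L1,L2:
after L1 α=5/6: [225/2, 325/6, 715/6]
after L2 α=5/6: [1705/12, 6325/36, 2875/36]
→ [142, 176, 80]

at x=0,y=0 over L1,L3,L4:
+L1 (α=1/3) → [103/3, 49/3, 125/3]
+L3 (α=3/7) → [817/21, 2239/21, 389/3]
+L4 (α=2/3) → [1237/63, 9673/63, 1331/9]
→ [20, 154, 148]

at x=0,y=2 over L1,L3,L4:
+L1 (α=5/6) → [225/2, 325/6, 715/6]
+L3 (α=3/4) → [1611/8, 1657/24, 3955/24]
+L4 (α=1/6) → [3069/16, 14021/144, 19823/144]
→ [192, 97, 138]

query (0,2) [L1,L3,L4,L5] — begin 0,0,0
+L1 (α=5/6) → [225/2, 325/6, 715/6]
+L3 (α=3/4) → [1611/8, 1657/24, 3955/24]
+L4 (α=1/6) → [3069/16, 14021/144, 19823/144]
+L5 (α=3/4) → [10941/64, 106469/576, 44879/576]
= [171, 185, 78]

(2,2) stack=L1,L3,L4,L5; from [0,0,0]:
L1 α=2/7: [26/7, 8, 176/7]
L3 α=1/5: [312/7, 45, 1187/35]
L4 α=1: [228, 251, 200]
L5 α=2/3: [214, 163, 686/3]
= [214, 163, 229]

(0,2) stack=L1,L3,L4,L5,L6; from [0,0,0]:
L1 α=5/6: [225/2, 325/6, 715/6]
L3 α=3/4: [1611/8, 1657/24, 3955/24]
L4 α=1/6: [3069/16, 14021/144, 19823/144]
L5 α=3/4: [10941/64, 106469/576, 44879/576]
L6 α=2/3: [19645/192, 349541/1728, 173903/1728]
→ [102, 202, 101]

query (0,1) [L1,L3,L4,L5,L6] — begin 0,0,0
L1 α=1/2: [17, 183/2, 13]
L3 α=6/7: [1109/7, 2595/14, 991/7]
L4 α=1/6: [3007/21, 5151/28, 3062/21]
L5 α=1/5: [14086/105, 5872/35, 3109/21]
L6 α=3/8: [7043/84, 6985/56, 6233/42]
= [84, 125, 148]

at x=0,y=0 over L1,L3,L4,L5,L6:
after L1 α=1/3: [103/3, 49/3, 125/3]
after L3 α=3/7: [817/21, 2239/21, 389/3]
after L4 α=2/3: [1237/63, 9673/63, 1331/9]
after L5 α=1/3: [13436/189, 27977/189, 4021/27]
after L6 α=1/2: [26099/378, 33928/189, 9151/54]
→ [69, 180, 169]

at x=0,y=1 over L1,L3,L4,L5:
L1 α=1/2: [17, 183/2, 13]
L3 α=6/7: [1109/7, 2595/14, 991/7]
L4 α=1/6: [3007/21, 5151/28, 3062/21]
L5 α=1/5: [14086/105, 5872/35, 3109/21]
rounded: [134, 168, 148]

query (2,1) [L1,L3,L4,L5,L7] — begin 0,0,0
L1 α=1: [158, 197, 111]
L3 α=1/2: [203, 111, 231/2]
L4 α=5/7: [1451/7, 1272/7, 851/7]
L5 α=2/5: [5109/35, 3984/35, 3113/35]
L7 α=3/4: [6807/70, 30759/140, 8993/140]
= [97, 220, 64]


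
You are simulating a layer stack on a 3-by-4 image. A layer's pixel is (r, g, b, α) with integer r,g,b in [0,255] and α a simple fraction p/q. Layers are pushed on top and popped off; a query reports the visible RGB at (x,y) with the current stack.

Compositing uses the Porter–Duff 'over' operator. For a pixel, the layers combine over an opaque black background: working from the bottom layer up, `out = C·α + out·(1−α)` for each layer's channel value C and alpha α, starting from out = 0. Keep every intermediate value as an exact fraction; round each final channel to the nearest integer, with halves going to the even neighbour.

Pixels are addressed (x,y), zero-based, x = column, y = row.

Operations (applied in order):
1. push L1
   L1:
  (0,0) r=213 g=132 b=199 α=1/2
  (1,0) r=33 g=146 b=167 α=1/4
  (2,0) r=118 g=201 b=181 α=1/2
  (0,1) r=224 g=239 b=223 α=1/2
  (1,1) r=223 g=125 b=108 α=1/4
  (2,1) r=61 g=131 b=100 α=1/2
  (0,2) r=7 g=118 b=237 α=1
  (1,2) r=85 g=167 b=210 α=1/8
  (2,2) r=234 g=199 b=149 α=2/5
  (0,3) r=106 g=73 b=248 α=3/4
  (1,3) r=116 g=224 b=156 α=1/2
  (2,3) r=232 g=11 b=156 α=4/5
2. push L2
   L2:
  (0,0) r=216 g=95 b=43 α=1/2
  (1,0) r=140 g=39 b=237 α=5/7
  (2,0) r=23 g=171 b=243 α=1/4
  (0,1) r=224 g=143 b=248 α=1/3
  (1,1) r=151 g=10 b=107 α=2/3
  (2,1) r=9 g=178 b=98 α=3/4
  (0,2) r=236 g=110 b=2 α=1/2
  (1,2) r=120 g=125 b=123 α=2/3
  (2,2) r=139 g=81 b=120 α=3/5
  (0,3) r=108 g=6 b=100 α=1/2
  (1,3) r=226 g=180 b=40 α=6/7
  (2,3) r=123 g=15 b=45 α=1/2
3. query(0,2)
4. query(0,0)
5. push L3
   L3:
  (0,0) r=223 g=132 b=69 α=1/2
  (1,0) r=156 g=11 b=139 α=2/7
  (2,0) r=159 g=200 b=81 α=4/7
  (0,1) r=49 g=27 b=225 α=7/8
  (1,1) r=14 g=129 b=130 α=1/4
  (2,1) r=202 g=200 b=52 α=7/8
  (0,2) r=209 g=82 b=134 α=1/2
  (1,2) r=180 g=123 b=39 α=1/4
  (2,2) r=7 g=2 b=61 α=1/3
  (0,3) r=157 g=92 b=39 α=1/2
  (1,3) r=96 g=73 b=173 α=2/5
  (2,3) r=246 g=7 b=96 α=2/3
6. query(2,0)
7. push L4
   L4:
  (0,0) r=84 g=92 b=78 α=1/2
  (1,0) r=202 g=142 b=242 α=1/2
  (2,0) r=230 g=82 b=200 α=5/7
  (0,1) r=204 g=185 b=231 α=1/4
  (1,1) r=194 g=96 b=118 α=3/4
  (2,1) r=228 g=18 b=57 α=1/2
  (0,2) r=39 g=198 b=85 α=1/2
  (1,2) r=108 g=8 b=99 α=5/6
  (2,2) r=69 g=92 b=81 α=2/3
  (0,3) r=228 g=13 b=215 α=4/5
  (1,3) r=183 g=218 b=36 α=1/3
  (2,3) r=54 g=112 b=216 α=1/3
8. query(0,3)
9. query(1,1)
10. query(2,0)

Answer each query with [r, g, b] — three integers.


(0,2) stack=L1,L2; from [0,0,0]:
+L1 (α=1) → [7, 118, 237]
+L2 (α=1/2) → [243/2, 114, 239/2]
rounded: [122, 114, 120]

(0,0) stack=L1,L2; from [0,0,0]:
after L1 α=1/2: [213/2, 66, 199/2]
after L2 α=1/2: [645/4, 161/2, 285/4]
= [161, 80, 71]

query (2,0) [L1,L2,L3] — begin 0,0,0
after L1 α=1/2: [59, 201/2, 181/2]
after L2 α=1/4: [50, 945/8, 1029/8]
after L3 α=4/7: [786/7, 9235/56, 5679/56]
rounded: [112, 165, 101]

(0,3) stack=L1,L2,L3,L4; from [0,0,0]:
L1 α=3/4: [159/2, 219/4, 186]
L2 α=1/2: [375/4, 243/8, 143]
L3 α=1/2: [1003/8, 979/16, 91]
L4 α=4/5: [8299/40, 1811/80, 951/5]
→ [207, 23, 190]

query (1,1) [L1,L2,L3,L4] — begin 0,0,0
after L1 α=1/4: [223/4, 125/4, 27]
after L2 α=2/3: [477/4, 205/12, 241/3]
after L3 α=1/4: [1487/16, 721/16, 371/4]
after L4 α=3/4: [10799/64, 5329/64, 1787/16]
rounded: [169, 83, 112]

query (2,0) [L1,L2,L3,L4] — begin 0,0,0
after L1 α=1/2: [59, 201/2, 181/2]
after L2 α=1/4: [50, 945/8, 1029/8]
after L3 α=4/7: [786/7, 9235/56, 5679/56]
after L4 α=5/7: [9622/49, 20715/196, 33679/196]
→ [196, 106, 172]


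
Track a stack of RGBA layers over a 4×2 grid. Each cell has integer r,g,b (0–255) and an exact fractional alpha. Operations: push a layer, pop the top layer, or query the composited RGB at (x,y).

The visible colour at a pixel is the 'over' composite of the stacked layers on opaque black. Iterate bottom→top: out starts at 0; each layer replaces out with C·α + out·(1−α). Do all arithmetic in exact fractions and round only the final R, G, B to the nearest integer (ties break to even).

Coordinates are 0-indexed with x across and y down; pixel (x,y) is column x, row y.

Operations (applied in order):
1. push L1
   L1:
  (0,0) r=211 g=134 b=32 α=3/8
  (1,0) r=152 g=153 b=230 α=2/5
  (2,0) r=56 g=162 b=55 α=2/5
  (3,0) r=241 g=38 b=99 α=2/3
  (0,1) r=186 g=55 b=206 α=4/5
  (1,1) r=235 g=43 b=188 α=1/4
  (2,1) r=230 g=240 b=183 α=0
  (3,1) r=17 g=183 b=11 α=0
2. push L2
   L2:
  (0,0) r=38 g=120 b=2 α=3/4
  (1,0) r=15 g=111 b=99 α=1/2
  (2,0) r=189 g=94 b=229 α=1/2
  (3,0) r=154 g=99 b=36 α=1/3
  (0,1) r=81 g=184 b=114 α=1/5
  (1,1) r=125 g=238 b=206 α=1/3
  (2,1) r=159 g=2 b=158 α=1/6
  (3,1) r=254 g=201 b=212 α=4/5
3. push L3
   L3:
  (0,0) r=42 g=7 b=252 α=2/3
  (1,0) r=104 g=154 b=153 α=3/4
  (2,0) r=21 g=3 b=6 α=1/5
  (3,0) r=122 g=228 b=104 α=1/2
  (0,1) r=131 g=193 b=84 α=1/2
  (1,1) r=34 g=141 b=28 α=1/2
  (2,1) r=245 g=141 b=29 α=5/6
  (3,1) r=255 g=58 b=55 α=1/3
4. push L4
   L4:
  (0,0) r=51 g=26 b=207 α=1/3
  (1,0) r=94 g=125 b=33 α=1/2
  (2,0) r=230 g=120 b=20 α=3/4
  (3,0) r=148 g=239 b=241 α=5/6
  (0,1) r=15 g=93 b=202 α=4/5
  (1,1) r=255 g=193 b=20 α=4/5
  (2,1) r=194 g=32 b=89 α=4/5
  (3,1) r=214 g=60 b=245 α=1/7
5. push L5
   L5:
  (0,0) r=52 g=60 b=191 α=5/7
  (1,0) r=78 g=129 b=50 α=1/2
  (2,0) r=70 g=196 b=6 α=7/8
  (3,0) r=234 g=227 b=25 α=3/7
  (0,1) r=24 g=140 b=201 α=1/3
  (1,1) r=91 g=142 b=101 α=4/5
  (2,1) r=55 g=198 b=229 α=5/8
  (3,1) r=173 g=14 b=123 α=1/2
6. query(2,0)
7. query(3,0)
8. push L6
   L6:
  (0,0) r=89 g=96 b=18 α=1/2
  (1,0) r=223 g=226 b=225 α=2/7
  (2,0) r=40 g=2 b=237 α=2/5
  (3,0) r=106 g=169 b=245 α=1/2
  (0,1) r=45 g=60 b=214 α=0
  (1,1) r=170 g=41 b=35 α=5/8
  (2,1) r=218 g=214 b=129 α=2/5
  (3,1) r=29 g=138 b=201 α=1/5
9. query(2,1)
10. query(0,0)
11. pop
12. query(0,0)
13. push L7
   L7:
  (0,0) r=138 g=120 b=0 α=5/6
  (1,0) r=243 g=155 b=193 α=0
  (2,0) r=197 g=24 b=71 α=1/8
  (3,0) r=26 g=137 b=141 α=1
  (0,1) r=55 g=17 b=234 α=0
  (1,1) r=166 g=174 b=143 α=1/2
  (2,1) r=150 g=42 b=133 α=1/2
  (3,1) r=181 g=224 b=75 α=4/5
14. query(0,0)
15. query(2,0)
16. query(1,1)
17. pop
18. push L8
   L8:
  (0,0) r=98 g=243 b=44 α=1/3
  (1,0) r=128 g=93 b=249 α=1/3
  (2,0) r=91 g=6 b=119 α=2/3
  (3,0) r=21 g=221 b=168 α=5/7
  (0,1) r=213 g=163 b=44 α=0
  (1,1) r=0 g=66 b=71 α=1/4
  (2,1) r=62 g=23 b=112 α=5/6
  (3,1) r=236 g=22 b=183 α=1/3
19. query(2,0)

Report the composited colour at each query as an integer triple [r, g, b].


query (2,0) [L1,L2,L3,L4,L5] — begin 0,0,0
+L1 (α=2/5) → [112/5, 324/5, 22]
+L2 (α=1/2) → [1057/10, 397/5, 251/2]
+L3 (α=1/5) → [2219/25, 1603/25, 508/5]
+L4 (α=3/4) → [19469/100, 10603/100, 202/5]
+L5 (α=7/8) → [68469/800, 147803/800, 103/10]
rounded: [86, 185, 10]

(3,0) stack=L1,L2,L3,L4,L5; from [0,0,0]:
L1 α=2/3: [482/3, 76/3, 66]
L2 α=1/3: [1426/9, 449/9, 56]
L3 α=1/2: [1262/9, 2501/18, 80]
L4 α=5/6: [3961/27, 24011/108, 1285/6]
L5 α=3/7: [34798/189, 42398/189, 2795/21]
rounded: [184, 224, 133]

(2,1) stack=L1,L2,L3,L4,L5,L6; from [0,0,0]:
after L1 α=0: [0, 0, 0]
after L2 α=1/6: [53/2, 1/3, 79/3]
after L3 α=5/6: [2503/12, 1058/9, 257/9]
after L4 α=4/5: [2363/12, 442/9, 3461/45]
after L5 α=5/8: [3463/32, 853/6, 5159/30]
after L6 α=2/5: [24341/160, 1709/10, 7739/50]
rounded: [152, 171, 155]

at x=0,y=0 over L1,L2,L3,L4,L5,L6:
L1 α=3/8: [633/8, 201/4, 12]
L2 α=3/4: [1545/32, 1641/16, 9/2]
L3 α=2/3: [1411/32, 1865/48, 339/2]
L4 α=1/3: [2227/48, 2489/72, 182]
L5 α=5/7: [8467/168, 13289/252, 1319/7]
L6 α=1/2: [23419/336, 37481/504, 1445/14]
rounded: [70, 74, 103]

at x=0,y=0 over L1,L2,L3,L4,L5:
L1 α=3/8: [633/8, 201/4, 12]
L2 α=3/4: [1545/32, 1641/16, 9/2]
L3 α=2/3: [1411/32, 1865/48, 339/2]
L4 α=1/3: [2227/48, 2489/72, 182]
L5 α=5/7: [8467/168, 13289/252, 1319/7]
= [50, 53, 188]

at x=0,y=0 over L1,L2,L3,L4,L5,L7:
after L1 α=3/8: [633/8, 201/4, 12]
after L2 α=3/4: [1545/32, 1641/16, 9/2]
after L3 α=2/3: [1411/32, 1865/48, 339/2]
after L4 α=1/3: [2227/48, 2489/72, 182]
after L5 α=5/7: [8467/168, 13289/252, 1319/7]
after L7 α=5/6: [124387/1008, 164489/1512, 1319/42]
rounded: [123, 109, 31]

at x=2,y=0 over L1,L2,L3,L4,L5,L7:
+L1 (α=2/5) → [112/5, 324/5, 22]
+L2 (α=1/2) → [1057/10, 397/5, 251/2]
+L3 (α=1/5) → [2219/25, 1603/25, 508/5]
+L4 (α=3/4) → [19469/100, 10603/100, 202/5]
+L5 (α=7/8) → [68469/800, 147803/800, 103/10]
+L7 (α=1/8) → [636883/6400, 1053821/6400, 1431/80]
→ [100, 165, 18]

(1,1) stack=L1,L2,L3,L4,L5,L7; from [0,0,0]:
L1 α=1/4: [235/4, 43/4, 47]
L2 α=1/3: [485/6, 173/2, 100]
L3 α=1/2: [689/12, 455/4, 64]
L4 α=4/5: [12929/60, 3543/20, 144/5]
L5 α=4/5: [34769/300, 14903/100, 2164/25]
L7 α=1/2: [84569/600, 32303/200, 5739/50]
= [141, 162, 115]

at x=2,y=0 over L1,L2,L3,L4,L5,L8:
L1 α=2/5: [112/5, 324/5, 22]
L2 α=1/2: [1057/10, 397/5, 251/2]
L3 α=1/5: [2219/25, 1603/25, 508/5]
L4 α=3/4: [19469/100, 10603/100, 202/5]
L5 α=7/8: [68469/800, 147803/800, 103/10]
L8 α=2/3: [214069/2400, 157403/2400, 2483/30]
→ [89, 66, 83]
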